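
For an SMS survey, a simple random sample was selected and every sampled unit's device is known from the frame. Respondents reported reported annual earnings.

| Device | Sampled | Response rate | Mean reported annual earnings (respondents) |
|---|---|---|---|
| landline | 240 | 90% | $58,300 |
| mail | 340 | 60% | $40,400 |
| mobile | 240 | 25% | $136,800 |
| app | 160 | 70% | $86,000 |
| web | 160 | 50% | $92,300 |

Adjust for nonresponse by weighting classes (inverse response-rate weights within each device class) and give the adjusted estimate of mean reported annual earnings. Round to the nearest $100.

$78,100

With weight = n_sampled/n_responded per class, the weighted class total is n_sampled:
  landline: 240 × 58,300 = 13,992,000
  mail: 340 × 40,400 = 13,736,000
  mobile: 240 × 136,800 = 32,832,000
  app: 160 × 86,000 = 13,760,000
  web: 160 × 92,300 = 14,768,000
Adjusted estimate = 89,088,000 / 1,140 = 78147.4 → $78,100.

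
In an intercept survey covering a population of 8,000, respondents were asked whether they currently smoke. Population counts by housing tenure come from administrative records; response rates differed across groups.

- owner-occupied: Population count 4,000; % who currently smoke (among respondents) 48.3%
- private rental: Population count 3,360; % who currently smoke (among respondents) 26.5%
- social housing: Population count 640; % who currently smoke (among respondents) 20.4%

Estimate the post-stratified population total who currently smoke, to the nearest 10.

Estimated count per cell = population count × respondent percentage:
  owner-occupied: 4,000 × 48.3% = 1932
  private rental: 3,360 × 26.5% = 890.4
  social housing: 640 × 20.4% = 130.56
Estimated total = 2952.96 → 2,950.

2,950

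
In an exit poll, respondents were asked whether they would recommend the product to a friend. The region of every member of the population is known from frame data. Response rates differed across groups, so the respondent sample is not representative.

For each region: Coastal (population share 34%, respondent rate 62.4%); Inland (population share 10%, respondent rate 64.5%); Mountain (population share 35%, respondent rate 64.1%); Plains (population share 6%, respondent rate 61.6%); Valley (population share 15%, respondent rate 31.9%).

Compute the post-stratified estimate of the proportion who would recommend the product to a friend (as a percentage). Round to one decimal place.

58.6%

Each cell contributes population-share × respondent value:
  Coastal: 0.34 × 62.4 = 21.216
  Inland: 0.1 × 64.5 = 6.45
  Mountain: 0.35 × 64.1 = 22.435
  Plains: 0.06 × 61.6 = 3.696
  Valley: 0.15 × 31.9 = 4.785
Post-stratified estimate = 58.582 → 58.6%.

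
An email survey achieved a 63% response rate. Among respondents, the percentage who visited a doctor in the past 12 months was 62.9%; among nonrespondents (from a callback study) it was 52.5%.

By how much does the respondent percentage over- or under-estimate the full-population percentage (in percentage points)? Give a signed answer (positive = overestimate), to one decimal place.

+3.8 percentage points

Nonresponse fraction = 1 − 0.63 = 0.37.
Bias = (nonresponse fraction) × (respondent percentage − nonrespondent percentage)
     = 0.37 × (62.9 − 52.5) = 0.37 × 10.4 = 3.848.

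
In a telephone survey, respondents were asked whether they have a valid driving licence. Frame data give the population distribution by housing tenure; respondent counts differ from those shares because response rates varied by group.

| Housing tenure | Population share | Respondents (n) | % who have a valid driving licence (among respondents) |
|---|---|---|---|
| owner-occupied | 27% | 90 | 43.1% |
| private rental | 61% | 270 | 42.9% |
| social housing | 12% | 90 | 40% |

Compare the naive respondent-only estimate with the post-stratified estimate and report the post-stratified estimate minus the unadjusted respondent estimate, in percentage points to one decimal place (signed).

+0.2 percentage points

Naive respondent-only estimate (weights = respondent counts):
  (90/450)×43.1 + (270/450)×42.9 + (90/450)×40 = 42.36%
Reweighting by population housing tenure shares:
  0.27×43.1 + 0.61×42.9 + 0.12×40 = 42.606%
Difference = 42.606 − 42.36 = 0.246 pp.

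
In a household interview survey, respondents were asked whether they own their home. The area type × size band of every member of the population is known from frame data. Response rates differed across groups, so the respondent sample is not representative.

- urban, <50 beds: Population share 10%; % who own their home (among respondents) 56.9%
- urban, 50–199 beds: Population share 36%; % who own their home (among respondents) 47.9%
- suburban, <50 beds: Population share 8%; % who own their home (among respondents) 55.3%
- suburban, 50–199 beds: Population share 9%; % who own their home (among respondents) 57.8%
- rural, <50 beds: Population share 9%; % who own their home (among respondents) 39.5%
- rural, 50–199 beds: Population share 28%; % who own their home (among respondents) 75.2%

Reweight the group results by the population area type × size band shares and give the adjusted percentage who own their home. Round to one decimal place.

Reweight to the known area type × size band distribution:
  urban, <50 beds: 0.1 × 56.9 = 5.69
  urban, 50–199 beds: 0.36 × 47.9 = 17.244
  suburban, <50 beds: 0.08 × 55.3 = 4.424
  suburban, 50–199 beds: 0.09 × 57.8 = 5.202
  rural, <50 beds: 0.09 × 39.5 = 3.555
  rural, 50–199 beds: 0.28 × 75.2 = 21.056
Post-stratified estimate = 57.171 → 57.2%.

57.2%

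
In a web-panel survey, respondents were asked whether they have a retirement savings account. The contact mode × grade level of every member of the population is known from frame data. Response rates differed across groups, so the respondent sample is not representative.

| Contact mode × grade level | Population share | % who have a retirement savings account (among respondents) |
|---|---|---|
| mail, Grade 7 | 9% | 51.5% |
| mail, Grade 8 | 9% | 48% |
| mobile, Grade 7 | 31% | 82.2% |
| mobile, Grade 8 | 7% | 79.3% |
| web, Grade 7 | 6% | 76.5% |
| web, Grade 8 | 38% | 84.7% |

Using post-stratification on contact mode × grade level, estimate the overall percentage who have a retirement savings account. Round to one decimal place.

Weight each group's respondent value by its population share:
  mail, Grade 7: 0.09 × 51.5 = 4.635
  mail, Grade 8: 0.09 × 48 = 4.32
  mobile, Grade 7: 0.31 × 82.2 = 25.482
  mobile, Grade 8: 0.07 × 79.3 = 5.551
  web, Grade 7: 0.06 × 76.5 = 4.59
  web, Grade 8: 0.38 × 84.7 = 32.186
Post-stratified estimate = 76.764 → 76.8%.

76.8%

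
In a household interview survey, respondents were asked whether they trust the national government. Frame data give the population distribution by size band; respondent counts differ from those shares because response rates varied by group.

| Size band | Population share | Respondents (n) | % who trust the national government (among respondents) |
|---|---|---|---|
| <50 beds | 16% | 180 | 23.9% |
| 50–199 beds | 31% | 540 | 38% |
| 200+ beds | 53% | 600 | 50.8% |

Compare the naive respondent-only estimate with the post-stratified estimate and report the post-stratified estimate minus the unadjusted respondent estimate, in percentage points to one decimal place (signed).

Without adjustment, the pooled respondent share is:
  (180/1320)×23.9 + (540/1320)×38 + (600/1320)×50.8 = 41.8955%
Reweighting by population size band shares:
  0.16×23.9 + 0.31×38 + 0.53×50.8 = 42.528%
Difference = 42.528 − 41.8955 = 0.6325 pp.

+0.6 percentage points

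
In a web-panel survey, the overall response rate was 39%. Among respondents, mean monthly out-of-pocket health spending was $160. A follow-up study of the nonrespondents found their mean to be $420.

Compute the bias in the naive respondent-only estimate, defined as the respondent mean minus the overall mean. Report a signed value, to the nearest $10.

Nonresponse fraction = 1 − 0.39 = 0.61.
Bias = (nonresponse fraction) × (respondent mean − nonrespondent mean)
     = 0.61 × (160 − 420) = 0.61 × -260 = -158.6.

-$160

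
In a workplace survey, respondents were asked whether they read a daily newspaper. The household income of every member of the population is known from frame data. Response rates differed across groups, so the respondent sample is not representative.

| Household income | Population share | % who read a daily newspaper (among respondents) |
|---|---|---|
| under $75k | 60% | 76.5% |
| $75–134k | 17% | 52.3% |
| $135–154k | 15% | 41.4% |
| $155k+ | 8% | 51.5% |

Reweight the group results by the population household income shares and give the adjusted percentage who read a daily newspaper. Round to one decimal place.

Post-stratification weights by population share, not respondent share:
  under $75k: 0.6 × 76.5 = 45.9
  $75–134k: 0.17 × 52.3 = 8.891
  $135–154k: 0.15 × 41.4 = 6.21
  $155k+: 0.08 × 51.5 = 4.12
Post-stratified estimate = 65.121 → 65.1%.

65.1%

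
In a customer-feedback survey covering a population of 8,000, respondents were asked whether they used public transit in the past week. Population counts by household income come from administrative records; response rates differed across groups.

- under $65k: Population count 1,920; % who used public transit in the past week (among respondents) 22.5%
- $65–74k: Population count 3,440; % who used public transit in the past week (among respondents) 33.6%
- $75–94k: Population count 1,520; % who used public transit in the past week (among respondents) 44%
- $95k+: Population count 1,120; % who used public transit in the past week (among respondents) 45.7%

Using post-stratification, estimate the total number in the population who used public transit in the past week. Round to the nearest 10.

2,770

Each cell contributes its population count × the respondent rate:
  under $65k: 1,920 × 22.5% = 432
  $65–74k: 3,440 × 33.6% = 1155.84
  $75–94k: 1,520 × 44% = 668.8
  $95k+: 1,120 × 45.7% = 511.84
Estimated total = 2768.48 → 2,770.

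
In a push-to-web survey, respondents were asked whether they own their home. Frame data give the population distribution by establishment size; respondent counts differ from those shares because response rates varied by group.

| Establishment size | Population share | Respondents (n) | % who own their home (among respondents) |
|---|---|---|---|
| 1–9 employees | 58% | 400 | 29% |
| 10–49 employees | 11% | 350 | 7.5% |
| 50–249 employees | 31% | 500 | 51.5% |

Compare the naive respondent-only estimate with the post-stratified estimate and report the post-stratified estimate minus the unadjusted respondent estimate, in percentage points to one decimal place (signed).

Unadjusted (pooled respondent) estimate weights by respondent counts:
  (400/1250)×29 + (350/1250)×7.5 + (500/1250)×51.5 = 31.98%
Post-stratified estimate weights by population shares:
  0.58×29 + 0.11×7.5 + 0.31×51.5 = 33.61%
Difference = 33.61 − 31.98 = 1.63 pp.

+1.6 percentage points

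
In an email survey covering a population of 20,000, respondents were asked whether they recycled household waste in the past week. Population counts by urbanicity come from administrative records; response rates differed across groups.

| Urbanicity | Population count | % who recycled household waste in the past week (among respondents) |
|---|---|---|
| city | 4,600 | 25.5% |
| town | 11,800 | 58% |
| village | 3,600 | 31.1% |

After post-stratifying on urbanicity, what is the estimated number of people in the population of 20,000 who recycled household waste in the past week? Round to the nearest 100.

9,100

Apply each group's respondent rate to its population count:
  city: 4,600 × 25.5% = 1173
  town: 11,800 × 58% = 6844
  village: 3,600 × 31.1% = 1119.6
Estimated total = 9136.6 → 9,100.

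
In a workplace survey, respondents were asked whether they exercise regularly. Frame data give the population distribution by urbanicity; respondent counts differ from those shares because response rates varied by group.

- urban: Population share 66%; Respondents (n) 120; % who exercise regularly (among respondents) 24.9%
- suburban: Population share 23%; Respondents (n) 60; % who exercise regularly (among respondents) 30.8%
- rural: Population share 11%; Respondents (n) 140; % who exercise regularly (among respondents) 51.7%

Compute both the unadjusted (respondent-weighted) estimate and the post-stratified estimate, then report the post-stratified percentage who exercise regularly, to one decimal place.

Unadjusted (pooled respondent) estimate weights by respondent counts:
  (120/320)×24.9 + (60/320)×30.8 + (140/320)×51.7 = 37.7313%
Reweighting by population urbanicity shares:
  0.66×24.9 + 0.23×30.8 + 0.11×51.7 = 29.205%

29.2%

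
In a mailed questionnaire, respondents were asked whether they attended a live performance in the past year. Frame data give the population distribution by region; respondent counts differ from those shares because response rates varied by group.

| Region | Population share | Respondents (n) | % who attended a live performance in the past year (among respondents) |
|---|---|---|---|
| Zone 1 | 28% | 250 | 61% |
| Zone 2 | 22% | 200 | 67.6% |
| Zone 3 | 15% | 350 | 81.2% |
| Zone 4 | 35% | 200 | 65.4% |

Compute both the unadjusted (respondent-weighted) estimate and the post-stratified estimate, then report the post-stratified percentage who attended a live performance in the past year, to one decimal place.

Naive respondent-only estimate (weights = respondent counts):
  (250/1000)×61 + (200/1000)×67.6 + (350/1000)×81.2 + (200/1000)×65.4 = 70.27%
Post-stratified estimate weights by population shares:
  0.28×61 + 0.22×67.6 + 0.15×81.2 + 0.35×65.4 = 67.022%

67.0%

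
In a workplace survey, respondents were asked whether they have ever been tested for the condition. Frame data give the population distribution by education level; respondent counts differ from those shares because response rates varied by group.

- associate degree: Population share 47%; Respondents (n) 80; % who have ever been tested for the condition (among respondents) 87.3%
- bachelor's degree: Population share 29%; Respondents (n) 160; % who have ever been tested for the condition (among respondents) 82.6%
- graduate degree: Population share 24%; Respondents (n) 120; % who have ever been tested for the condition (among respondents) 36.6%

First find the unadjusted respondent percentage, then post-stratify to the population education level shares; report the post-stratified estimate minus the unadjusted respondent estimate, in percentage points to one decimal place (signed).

+5.5 percentage points

Without adjustment, the pooled respondent share is:
  (80/360)×87.3 + (160/360)×82.6 + (120/360)×36.6 = 68.3111%
Post-stratifying to population shares instead:
  0.47×87.3 + 0.29×82.6 + 0.24×36.6 = 73.769%
Difference = 73.769 − 68.3111 = 5.4579 pp.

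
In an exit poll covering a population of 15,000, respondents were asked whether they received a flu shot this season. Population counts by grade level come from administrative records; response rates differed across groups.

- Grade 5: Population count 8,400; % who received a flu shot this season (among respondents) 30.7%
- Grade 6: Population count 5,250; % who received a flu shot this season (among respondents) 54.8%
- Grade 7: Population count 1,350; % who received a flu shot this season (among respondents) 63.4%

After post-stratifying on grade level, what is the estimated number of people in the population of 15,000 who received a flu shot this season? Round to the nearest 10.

6,310

Estimated count per cell = population count × respondent percentage:
  Grade 5: 8,400 × 30.7% = 2578.8
  Grade 6: 5,250 × 54.8% = 2877
  Grade 7: 1,350 × 63.4% = 855.9
Estimated total = 6311.7 → 6,310.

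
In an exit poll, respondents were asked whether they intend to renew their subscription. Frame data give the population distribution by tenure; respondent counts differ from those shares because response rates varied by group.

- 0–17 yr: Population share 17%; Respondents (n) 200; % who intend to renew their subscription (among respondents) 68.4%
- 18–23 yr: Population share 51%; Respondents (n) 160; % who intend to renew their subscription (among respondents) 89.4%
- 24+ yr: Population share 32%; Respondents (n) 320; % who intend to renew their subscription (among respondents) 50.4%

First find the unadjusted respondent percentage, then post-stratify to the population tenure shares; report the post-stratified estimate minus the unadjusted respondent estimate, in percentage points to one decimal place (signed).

Unadjusted (pooled respondent) estimate weights by respondent counts:
  (200/680)×68.4 + (160/680)×89.4 + (320/680)×50.4 = 64.8706%
Post-stratifying to population shares instead:
  0.17×68.4 + 0.51×89.4 + 0.32×50.4 = 73.35%
Difference = 73.35 − 64.8706 = 8.4794 pp.

+8.5 percentage points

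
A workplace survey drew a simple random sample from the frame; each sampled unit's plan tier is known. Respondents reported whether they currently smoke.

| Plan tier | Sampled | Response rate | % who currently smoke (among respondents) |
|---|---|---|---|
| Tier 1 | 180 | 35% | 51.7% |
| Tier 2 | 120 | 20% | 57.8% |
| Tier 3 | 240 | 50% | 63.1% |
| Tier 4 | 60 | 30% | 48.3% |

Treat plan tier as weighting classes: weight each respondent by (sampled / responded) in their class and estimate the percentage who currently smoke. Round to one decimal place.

Inverse-response-rate weighting restores each class to its sampled count, so class totals weight by n_sampled:
  Tier 1: 180 × 51.7 = 9306
  Tier 2: 120 × 57.8 = 6936
  Tier 3: 240 × 63.1 = 15,144
  Tier 4: 60 × 48.3 = 2898
Adjusted estimate = 34,284 / 600 = 57.14 → 57.1%.

57.1%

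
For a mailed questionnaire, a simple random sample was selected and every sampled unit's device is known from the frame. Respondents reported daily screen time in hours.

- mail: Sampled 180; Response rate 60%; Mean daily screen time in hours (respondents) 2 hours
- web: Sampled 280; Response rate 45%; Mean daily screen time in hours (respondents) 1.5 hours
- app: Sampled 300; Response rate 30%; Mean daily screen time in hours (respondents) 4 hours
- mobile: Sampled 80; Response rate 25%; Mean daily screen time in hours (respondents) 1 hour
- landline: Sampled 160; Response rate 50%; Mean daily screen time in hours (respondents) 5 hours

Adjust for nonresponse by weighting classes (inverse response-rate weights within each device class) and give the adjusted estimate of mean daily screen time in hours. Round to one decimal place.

Inverse-response-rate weighting restores each class to its sampled count, so class totals weight by n_sampled:
  mail: 180 × 2 = 360
  web: 280 × 1.5 = 420
  app: 300 × 4 = 1200
  mobile: 80 × 1 = 80
  landline: 160 × 5 = 800
Adjusted estimate = 2860 / 1,000 = 2.86 → 2.9.

2.9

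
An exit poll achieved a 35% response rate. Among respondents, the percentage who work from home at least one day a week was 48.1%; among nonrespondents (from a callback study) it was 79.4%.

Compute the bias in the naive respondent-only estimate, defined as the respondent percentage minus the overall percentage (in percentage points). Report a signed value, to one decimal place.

Nonresponse fraction = 1 − 0.35 = 0.65.
Bias = (nonresponse fraction) × (respondent percentage − nonrespondent percentage)
     = 0.65 × (48.1 − 79.4) = 0.65 × -31.3 = -20.345.

-20.3 percentage points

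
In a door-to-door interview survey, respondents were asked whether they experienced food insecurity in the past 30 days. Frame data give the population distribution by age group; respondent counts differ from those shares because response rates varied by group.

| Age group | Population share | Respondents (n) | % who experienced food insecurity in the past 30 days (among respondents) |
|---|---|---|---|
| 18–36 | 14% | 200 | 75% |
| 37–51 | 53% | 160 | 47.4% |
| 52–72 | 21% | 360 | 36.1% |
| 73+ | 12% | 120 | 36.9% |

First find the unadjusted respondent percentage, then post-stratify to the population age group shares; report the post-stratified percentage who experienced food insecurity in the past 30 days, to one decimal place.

47.6%

Without adjustment, the pooled respondent share is:
  (200/840)×75 + (160/840)×47.4 + (360/840)×36.1 + (120/840)×36.9 = 47.6286%
Reweighting by population age group shares:
  0.14×75 + 0.53×47.4 + 0.21×36.1 + 0.12×36.9 = 47.631%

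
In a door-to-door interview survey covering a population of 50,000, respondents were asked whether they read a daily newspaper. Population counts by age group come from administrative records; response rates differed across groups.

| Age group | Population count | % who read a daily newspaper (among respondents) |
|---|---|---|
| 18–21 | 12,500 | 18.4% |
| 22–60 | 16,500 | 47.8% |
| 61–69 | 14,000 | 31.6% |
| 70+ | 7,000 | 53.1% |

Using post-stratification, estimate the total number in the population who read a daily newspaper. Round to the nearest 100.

18,300

Each cell contributes its population count × the respondent rate:
  18–21: 12,500 × 18.4% = 2300
  22–60: 16,500 × 47.8% = 7887
  61–69: 14,000 × 31.6% = 4424
  70+: 7,000 × 53.1% = 3717
Estimated total = 18,328 → 18,300.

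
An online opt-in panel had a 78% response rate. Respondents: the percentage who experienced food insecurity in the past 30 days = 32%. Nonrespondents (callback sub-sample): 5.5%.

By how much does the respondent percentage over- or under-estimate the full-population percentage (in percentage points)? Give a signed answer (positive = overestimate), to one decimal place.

+5.8 percentage points

Nonresponse fraction = 1 − 0.78 = 0.22.
Bias = (nonresponse fraction) × (respondent percentage − nonrespondent percentage)
     = 0.22 × (32 − 5.5) = 0.22 × 26.5 = 5.83.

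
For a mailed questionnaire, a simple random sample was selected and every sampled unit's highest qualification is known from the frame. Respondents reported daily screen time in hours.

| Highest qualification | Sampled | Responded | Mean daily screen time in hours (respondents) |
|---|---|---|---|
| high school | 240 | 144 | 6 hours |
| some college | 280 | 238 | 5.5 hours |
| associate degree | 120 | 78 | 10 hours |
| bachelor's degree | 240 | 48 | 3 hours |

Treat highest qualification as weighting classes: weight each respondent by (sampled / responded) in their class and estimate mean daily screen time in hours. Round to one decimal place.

Response rates by class: high school 144/240 = 60%, some college 238/280 = 85%, associate degree 78/120 = 65%, bachelor's degree 48/240 = 20%.
Each respondent's weight = sampled/responded in their class; summing within a class gives n_sampled, so:
  high school: 240 × 6 = 1440
  some college: 280 × 5.5 = 1540
  associate degree: 120 × 10 = 1200
  bachelor's degree: 240 × 3 = 720
Adjusted estimate = 4900 / 880 = 5.56818 → 5.6.

5.6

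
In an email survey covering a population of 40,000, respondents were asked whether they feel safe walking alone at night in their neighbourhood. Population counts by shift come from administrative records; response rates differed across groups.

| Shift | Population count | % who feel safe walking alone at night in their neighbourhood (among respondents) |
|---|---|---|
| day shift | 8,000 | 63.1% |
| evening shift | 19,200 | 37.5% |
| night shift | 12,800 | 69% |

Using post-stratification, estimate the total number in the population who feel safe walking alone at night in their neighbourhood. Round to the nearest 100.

Apply each group's respondent rate to its population count:
  day shift: 8,000 × 63.1% = 5048
  evening shift: 19,200 × 37.5% = 7200
  night shift: 12,800 × 69% = 8832
Estimated total = 21,080 → 21,100.

21,100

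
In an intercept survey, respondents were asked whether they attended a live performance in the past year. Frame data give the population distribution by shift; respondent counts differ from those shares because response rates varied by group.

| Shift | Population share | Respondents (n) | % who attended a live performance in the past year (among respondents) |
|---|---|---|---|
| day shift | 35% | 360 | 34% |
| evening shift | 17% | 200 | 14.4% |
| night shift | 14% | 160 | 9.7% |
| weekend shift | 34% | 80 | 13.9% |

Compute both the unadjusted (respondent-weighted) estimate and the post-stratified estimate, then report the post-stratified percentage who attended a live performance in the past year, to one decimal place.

Unadjusted (pooled respondent) estimate weights by respondent counts:
  (360/800)×34 + (200/800)×14.4 + (160/800)×9.7 + (80/800)×13.9 = 22.23%
Reweighting by population shift shares:
  0.35×34 + 0.17×14.4 + 0.14×9.7 + 0.34×13.9 = 20.432%

20.4%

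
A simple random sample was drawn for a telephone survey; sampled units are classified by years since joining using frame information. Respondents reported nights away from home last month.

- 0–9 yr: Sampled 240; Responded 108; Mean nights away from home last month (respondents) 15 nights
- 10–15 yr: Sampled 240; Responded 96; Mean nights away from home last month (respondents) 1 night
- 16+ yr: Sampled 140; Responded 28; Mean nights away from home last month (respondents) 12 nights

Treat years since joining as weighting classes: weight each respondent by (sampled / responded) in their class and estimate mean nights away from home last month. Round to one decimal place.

Response rates by class: 0–9 yr 108/240 = 45%, 10–15 yr 96/240 = 40%, 16+ yr 28/140 = 20%.
With weight = n_sampled/n_responded per class, the weighted class total is n_sampled:
  0–9 yr: 240 × 15 = 3600
  10–15 yr: 240 × 1 = 240
  16+ yr: 140 × 12 = 1680
Adjusted estimate = 5520 / 620 = 8.90323 → 8.9.

8.9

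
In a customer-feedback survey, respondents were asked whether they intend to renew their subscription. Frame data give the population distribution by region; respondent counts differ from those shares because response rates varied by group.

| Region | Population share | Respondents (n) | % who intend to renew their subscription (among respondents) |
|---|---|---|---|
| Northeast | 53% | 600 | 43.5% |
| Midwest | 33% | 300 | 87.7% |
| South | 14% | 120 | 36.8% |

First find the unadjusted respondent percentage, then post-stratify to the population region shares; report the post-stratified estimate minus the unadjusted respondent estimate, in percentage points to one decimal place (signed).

Naive respondent-only estimate (weights = respondent counts):
  (600/1020)×43.5 + (300/1020)×87.7 + (120/1020)×36.8 = 55.7118%
Post-stratifying to population shares instead:
  0.53×43.5 + 0.33×87.7 + 0.14×36.8 = 57.148%
Difference = 57.148 − 55.7118 = 1.4362 pp.

+1.4 percentage points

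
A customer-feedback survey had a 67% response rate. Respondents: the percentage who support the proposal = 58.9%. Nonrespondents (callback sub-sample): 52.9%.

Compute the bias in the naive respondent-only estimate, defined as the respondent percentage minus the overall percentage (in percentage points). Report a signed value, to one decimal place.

+2.0 percentage points

Nonresponse fraction = 1 − 0.67 = 0.33.
Bias = (nonresponse fraction) × (respondent percentage − nonrespondent percentage)
     = 0.33 × (58.9 − 52.9) = 0.33 × 6 = 1.98.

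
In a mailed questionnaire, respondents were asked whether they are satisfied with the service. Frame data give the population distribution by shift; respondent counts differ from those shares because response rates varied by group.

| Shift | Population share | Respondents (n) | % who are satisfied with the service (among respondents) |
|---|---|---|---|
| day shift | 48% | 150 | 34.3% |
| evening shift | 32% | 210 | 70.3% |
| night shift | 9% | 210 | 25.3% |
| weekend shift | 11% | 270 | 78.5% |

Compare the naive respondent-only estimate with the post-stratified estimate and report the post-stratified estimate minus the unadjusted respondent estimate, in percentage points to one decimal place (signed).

-5.4 percentage points

Without adjustment, the pooled respondent share is:
  (150/840)×34.3 + (210/840)×70.3 + (210/840)×25.3 + (270/840)×78.5 = 55.2571%
Post-stratified estimate weights by population shares:
  0.48×34.3 + 0.32×70.3 + 0.09×25.3 + 0.11×78.5 = 49.872%
Difference = 49.872 − 55.2571 = -5.3851 pp.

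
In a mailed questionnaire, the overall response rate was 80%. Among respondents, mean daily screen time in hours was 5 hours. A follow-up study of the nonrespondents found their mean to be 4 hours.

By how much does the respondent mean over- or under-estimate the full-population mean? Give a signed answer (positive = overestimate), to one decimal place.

Nonresponse fraction = 1 − 0.8 = 0.2.
Bias = (nonresponse fraction) × (respondent mean − nonrespondent mean)
     = 0.2 × (5 − 4) = 0.2 × 1 = 0.2.

+0.2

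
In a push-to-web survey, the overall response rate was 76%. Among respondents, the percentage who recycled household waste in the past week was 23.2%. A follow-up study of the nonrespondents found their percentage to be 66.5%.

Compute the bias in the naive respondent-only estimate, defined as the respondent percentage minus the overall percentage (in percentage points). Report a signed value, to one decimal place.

Nonresponse fraction = 1 − 0.76 = 0.24.
Bias = (nonresponse fraction) × (respondent percentage − nonrespondent percentage)
     = 0.24 × (23.2 − 66.5) = 0.24 × -43.3 = -10.392.

-10.4 percentage points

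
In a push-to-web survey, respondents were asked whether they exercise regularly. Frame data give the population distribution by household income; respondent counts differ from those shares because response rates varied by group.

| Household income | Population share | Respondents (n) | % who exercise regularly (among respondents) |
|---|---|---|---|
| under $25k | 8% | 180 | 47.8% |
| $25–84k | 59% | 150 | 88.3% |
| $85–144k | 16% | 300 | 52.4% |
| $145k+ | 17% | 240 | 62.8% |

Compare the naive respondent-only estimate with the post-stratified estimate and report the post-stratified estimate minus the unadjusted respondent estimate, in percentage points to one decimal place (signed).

Without adjustment, the pooled respondent share is:
  (180/870)×47.8 + (150/870)×88.3 + (300/870)×52.4 + (240/870)×62.8 = 60.5069%
Post-stratifying to population shares instead:
  0.08×47.8 + 0.59×88.3 + 0.16×52.4 + 0.17×62.8 = 74.981%
Difference = 74.981 − 60.5069 = 14.4741 pp.

+14.5 percentage points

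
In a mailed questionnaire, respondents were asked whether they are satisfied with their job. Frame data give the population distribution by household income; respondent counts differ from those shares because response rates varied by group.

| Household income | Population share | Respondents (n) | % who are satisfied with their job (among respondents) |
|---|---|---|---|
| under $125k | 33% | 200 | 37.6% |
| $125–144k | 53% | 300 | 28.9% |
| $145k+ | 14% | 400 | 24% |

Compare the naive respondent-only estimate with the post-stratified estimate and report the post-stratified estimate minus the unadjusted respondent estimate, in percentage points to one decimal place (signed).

+2.4 percentage points

Unadjusted (pooled respondent) estimate weights by respondent counts:
  (200/900)×37.6 + (300/900)×28.9 + (400/900)×24 = 28.6556%
Post-stratified estimate weights by population shares:
  0.33×37.6 + 0.53×28.9 + 0.14×24 = 31.085%
Difference = 31.085 − 28.6556 = 2.4294 pp.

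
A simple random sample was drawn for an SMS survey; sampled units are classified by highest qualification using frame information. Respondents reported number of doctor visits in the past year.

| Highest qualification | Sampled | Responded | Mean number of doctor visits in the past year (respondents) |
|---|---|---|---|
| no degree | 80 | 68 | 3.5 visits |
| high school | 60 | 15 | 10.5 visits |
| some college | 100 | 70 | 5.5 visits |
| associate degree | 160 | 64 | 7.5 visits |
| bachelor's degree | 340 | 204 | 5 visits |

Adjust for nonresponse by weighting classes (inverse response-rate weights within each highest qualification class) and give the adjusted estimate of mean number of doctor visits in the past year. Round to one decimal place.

5.9

Response rates by class: no degree 68/80 = 85%, high school 15/60 = 25%, some college 70/100 = 70%, associate degree 64/160 = 40%, bachelor's degree 204/340 = 60%.
Weighting each respondent by the inverse class response rate inflates each class back to its sampled size, so the class weight is n_sampled:
  no degree: 80 × 3.5 = 280
  high school: 60 × 10.5 = 630
  some college: 100 × 5.5 = 550
  associate degree: 160 × 7.5 = 1200
  bachelor's degree: 340 × 5 = 1700
Adjusted estimate = 4360 / 740 = 5.89189 → 5.9.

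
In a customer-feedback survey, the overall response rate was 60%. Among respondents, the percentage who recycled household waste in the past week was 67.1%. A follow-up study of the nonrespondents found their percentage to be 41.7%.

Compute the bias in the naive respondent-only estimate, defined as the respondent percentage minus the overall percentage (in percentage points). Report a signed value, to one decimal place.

Nonresponse fraction = 1 − 0.6 = 0.4.
Bias = (nonresponse fraction) × (respondent percentage − nonrespondent percentage)
     = 0.4 × (67.1 − 41.7) = 0.4 × 25.4 = 10.16.

+10.2 percentage points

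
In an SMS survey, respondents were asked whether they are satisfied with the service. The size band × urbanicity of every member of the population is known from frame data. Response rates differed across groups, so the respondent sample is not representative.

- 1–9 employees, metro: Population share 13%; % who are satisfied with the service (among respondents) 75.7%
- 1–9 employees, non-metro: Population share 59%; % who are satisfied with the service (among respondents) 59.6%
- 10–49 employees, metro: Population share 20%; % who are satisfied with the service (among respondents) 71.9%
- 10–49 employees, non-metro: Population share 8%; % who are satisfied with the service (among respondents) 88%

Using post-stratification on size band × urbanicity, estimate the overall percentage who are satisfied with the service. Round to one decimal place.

66.4%

Each cell contributes population-share × respondent value:
  1–9 employees, metro: 0.13 × 75.7 = 9.841
  1–9 employees, non-metro: 0.59 × 59.6 = 35.164
  10–49 employees, metro: 0.2 × 71.9 = 14.38
  10–49 employees, non-metro: 0.08 × 88 = 7.04
Post-stratified estimate = 66.425 → 66.4%.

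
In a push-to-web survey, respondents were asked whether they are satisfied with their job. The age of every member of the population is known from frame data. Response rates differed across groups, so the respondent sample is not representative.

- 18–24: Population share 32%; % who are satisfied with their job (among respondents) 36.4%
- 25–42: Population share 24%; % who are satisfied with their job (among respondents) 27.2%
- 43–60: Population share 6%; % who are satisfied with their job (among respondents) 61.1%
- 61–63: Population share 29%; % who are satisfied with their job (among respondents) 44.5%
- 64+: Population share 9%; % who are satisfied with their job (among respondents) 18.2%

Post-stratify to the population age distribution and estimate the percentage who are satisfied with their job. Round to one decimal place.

Weight each group's respondent value by its population share:
  18–24: 0.32 × 36.4 = 11.648
  25–42: 0.24 × 27.2 = 6.528
  43–60: 0.06 × 61.1 = 3.666
  61–63: 0.29 × 44.5 = 12.905
  64+: 0.09 × 18.2 = 1.638
Post-stratified estimate = 36.385 → 36.4%.

36.4%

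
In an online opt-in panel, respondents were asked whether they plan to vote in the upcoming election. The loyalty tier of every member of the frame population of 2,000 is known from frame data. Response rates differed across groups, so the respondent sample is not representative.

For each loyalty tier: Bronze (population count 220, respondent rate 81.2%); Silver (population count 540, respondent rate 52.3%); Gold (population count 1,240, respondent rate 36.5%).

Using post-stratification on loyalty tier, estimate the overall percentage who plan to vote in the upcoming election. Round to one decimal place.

Post-stratification weights by population share, not respondent share:
  Bronze: (220/2,000) × 81.2 = 8.932
  Silver: (540/2,000) × 52.3 = 14.121
  Gold: (1,240/2,000) × 36.5 = 22.63
Post-stratified estimate = 45.683 → 45.7%.

45.7%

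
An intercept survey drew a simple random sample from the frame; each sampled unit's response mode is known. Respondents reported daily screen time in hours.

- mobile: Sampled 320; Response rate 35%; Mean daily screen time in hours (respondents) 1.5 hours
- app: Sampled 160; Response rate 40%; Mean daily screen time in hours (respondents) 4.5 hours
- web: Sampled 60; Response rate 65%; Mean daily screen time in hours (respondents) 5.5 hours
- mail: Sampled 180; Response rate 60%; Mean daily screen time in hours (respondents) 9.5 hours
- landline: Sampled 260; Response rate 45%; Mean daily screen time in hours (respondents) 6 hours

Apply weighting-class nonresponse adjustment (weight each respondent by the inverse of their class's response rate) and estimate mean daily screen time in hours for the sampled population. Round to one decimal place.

4.9

Inverse-response-rate weighting restores each class to its sampled count, so class totals weight by n_sampled:
  mobile: 320 × 1.5 = 480
  app: 160 × 4.5 = 720
  web: 60 × 5.5 = 330
  mail: 180 × 9.5 = 1710
  landline: 260 × 6 = 1560
Adjusted estimate = 4800 / 980 = 4.89796 → 4.9.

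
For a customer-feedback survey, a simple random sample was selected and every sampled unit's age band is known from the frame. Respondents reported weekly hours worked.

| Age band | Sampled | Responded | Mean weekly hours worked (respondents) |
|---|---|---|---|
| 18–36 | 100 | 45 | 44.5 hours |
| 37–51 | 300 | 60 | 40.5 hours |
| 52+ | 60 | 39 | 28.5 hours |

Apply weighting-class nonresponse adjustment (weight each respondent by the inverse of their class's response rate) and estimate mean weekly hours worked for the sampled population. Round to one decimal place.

Response rates by class: 18–36 45/100 = 45%, 37–51 60/300 = 20%, 52+ 39/60 = 65%.
With weight = n_sampled/n_responded per class, the weighted class total is n_sampled:
  18–36: 100 × 44.5 = 4450
  37–51: 300 × 40.5 = 12,150
  52+: 60 × 28.5 = 1710
Adjusted estimate = 18,310 / 460 = 39.8043 → 39.8.

39.8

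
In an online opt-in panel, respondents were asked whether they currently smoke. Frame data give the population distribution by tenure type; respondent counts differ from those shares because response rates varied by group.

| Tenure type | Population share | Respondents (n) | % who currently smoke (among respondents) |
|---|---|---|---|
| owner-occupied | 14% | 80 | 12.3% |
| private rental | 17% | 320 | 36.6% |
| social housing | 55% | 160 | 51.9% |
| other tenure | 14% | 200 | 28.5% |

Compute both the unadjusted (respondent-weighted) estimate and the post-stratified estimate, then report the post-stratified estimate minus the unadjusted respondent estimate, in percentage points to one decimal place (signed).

Naive respondent-only estimate (weights = respondent counts):
  (80/760)×12.3 + (320/760)×36.6 + (160/760)×51.9 + (200/760)×28.5 = 35.1316%
Reweighting by population tenure type shares:
  0.14×12.3 + 0.17×36.6 + 0.55×51.9 + 0.14×28.5 = 40.479%
Difference = 40.479 − 35.1316 = 5.3474 pp.

+5.3 percentage points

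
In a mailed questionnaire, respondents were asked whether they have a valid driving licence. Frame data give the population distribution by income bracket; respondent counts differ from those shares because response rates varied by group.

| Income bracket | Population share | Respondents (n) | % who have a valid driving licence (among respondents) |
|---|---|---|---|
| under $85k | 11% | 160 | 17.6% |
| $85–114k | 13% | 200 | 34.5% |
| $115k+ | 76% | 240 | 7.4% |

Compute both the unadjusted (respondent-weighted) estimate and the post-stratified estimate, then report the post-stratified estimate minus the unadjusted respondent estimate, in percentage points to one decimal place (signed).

-7.1 percentage points

Naive respondent-only estimate (weights = respondent counts):
  (160/600)×17.6 + (200/600)×34.5 + (240/600)×7.4 = 19.1533%
Post-stratifying to population shares instead:
  0.11×17.6 + 0.13×34.5 + 0.76×7.4 = 12.045%
Difference = 12.045 − 19.1533 = -7.1083 pp.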